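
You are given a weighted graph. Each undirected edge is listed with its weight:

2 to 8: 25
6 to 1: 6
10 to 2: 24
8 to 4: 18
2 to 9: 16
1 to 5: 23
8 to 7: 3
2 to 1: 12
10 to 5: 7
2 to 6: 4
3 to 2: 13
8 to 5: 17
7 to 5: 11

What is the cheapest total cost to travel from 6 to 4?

Running Dijkstra from 6:
6: 0
2: 4  (via 6)
1: 6  (via 6)
3: 17  (via 2)
9: 20  (via 2)
10: 28  (via 2)
5: 29  (via 1)
8: 29  (via 2)
7: 32  (via 8)
4: 47  (via 8)
Shortest route: 6 → 2 → 8 → 4 = 47.

47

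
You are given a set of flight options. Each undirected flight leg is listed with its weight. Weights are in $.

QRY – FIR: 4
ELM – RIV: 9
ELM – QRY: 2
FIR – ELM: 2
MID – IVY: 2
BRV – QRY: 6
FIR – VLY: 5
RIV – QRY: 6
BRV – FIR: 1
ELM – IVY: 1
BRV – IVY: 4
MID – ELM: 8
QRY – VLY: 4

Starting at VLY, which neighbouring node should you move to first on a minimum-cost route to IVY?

QRY

Compare a few routes:
VLY–QRY–ELM–IVY: 4+2+1 = 7
VLY–FIR–ELM–IVY: 5+2+1 = 8
VLY–FIR–BRV–IVY: 5+1+4 = 10
The minimum is $7 via VLY–QRY–ELM–IVY.
So from VLY the first move is to QRY.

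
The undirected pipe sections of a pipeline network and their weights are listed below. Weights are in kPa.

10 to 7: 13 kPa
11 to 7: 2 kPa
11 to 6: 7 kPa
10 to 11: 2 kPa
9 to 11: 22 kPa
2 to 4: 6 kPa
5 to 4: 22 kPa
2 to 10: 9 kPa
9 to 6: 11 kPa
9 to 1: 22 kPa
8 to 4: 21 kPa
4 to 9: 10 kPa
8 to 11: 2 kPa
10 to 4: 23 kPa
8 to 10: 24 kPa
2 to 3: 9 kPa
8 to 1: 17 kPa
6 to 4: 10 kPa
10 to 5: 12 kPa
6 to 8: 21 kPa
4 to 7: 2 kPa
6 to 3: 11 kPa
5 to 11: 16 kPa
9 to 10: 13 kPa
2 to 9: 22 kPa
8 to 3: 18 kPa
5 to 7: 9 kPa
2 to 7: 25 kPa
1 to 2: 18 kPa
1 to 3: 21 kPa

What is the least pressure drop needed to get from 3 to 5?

Shortest distances from 3:
3: 0
2: 9  (via 3)
6: 11  (via 3)
4: 15  (via 2)
7: 17  (via 4)
8: 18  (via 3)
10: 18  (via 2)
11: 18  (via 6)
1: 21  (via 3)
9: 22  (via 6)
5: 26  (via 7)
Shortest route: 3 → 2 → 4 → 7 → 5 = 26 kPa.

26 kPa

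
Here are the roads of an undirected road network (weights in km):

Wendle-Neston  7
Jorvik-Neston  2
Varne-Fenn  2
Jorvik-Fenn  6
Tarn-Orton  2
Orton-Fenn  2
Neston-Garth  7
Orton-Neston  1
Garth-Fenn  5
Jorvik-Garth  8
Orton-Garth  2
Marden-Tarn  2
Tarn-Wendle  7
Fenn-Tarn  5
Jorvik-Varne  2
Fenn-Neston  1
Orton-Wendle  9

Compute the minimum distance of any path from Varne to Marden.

8 km

Shortest distances from Varne:
Varne: 0
Fenn: 2  (via Varne)
Jorvik: 2  (via Varne)
Neston: 3  (via Fenn)
Orton: 4  (via Fenn)
Tarn: 6  (via Orton)
Garth: 6  (via Orton)
Marden: 8  (via Tarn)
Shortest route: Varne → Fenn → Orton → Tarn → Marden = 8 km.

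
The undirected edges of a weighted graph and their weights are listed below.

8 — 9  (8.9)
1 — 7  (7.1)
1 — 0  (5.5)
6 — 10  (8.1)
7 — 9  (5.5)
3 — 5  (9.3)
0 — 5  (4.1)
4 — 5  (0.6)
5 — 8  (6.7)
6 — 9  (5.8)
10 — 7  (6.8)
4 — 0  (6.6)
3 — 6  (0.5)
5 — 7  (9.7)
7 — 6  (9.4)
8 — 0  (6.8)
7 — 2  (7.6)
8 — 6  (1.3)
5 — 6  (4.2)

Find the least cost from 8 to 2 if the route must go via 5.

22.8

Best 8 to 5: 8–6–5 costing 5.5
Shortest 5→2: 5–7–2 = 17.3
Total via 5: 5.5 + 17.3 = 22.8.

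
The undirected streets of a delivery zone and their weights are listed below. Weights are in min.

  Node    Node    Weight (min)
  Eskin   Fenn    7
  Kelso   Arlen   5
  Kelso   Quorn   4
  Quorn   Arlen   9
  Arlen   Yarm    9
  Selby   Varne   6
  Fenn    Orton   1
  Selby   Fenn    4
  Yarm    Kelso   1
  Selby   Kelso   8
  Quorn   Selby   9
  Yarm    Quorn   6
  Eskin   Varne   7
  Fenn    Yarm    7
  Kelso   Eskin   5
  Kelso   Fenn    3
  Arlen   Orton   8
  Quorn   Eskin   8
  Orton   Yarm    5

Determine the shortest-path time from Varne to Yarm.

13 min

Enumerating some paths:
Varne - Selby - Fenn - Kelso - Yarm: 6+4+3+1 = 14
Varne - Eskin - Kelso - Yarm: 7+5+1 = 13
Varne - Selby - Kelso - Yarm: 6+8+1 = 15
Varne - Selby - Fenn - Orton - Yarm: 6+4+1+5 = 16
Cheapest is Varne - Eskin - Kelso - Yarm at 13 min.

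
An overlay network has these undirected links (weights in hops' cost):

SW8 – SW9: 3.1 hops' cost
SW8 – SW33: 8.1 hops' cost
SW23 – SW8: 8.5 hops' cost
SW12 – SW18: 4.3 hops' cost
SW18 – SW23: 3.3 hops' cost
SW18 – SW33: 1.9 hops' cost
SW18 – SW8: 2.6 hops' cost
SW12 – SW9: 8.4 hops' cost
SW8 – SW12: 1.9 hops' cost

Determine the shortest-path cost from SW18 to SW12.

Enumerating some paths:
SW18–SW8–SW12: 2.6+1.9 = 4.5
SW18–SW12: 4.3 = 4.3
Cheapest is SW18–SW12 at 4.3 hops' cost.

4.3 hops' cost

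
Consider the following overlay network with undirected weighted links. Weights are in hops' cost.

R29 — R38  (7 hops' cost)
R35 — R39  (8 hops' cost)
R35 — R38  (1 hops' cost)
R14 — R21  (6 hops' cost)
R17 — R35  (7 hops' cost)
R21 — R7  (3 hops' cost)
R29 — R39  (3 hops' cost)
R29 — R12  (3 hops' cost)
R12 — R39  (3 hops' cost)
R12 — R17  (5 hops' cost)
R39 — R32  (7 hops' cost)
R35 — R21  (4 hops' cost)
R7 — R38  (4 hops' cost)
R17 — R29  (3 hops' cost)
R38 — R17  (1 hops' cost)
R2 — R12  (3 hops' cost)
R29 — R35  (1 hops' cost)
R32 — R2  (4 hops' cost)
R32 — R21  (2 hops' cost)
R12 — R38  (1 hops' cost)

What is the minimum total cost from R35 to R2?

Shortest distances from R35:
R35: 0
R29: 1  (via R35)
R38: 1  (via R35)
R17: 2  (via R38)
R12: 2  (via R38)
R21: 4  (via R35)
R39: 4  (via R29)
R7: 5  (via R38)
R2: 5  (via R12)
Shortest route: R35–R38–R12–R2 = 5 hops' cost.

5 hops' cost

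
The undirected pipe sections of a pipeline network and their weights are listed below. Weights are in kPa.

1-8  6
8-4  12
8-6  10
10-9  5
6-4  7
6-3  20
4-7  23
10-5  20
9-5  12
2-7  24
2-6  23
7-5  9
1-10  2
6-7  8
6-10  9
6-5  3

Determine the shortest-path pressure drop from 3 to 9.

Shortest distances from 3:
3: 0
6: 20  (via 3)
5: 23  (via 6)
4: 27  (via 6)
7: 28  (via 6)
10: 29  (via 6)
8: 30  (via 6)
1: 31  (via 10)
9: 34  (via 10)
Shortest route: 3 → 6 → 10 → 9 = 34 kPa.

34 kPa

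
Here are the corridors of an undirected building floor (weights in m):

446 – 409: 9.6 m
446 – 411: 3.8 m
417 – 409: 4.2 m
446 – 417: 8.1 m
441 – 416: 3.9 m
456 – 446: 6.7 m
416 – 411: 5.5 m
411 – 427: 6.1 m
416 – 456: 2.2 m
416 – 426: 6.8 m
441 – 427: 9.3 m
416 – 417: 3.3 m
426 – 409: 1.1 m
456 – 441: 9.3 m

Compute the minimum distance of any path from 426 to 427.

18.4 m

Shortest distances from 426:
426: 0
409: 1.1  (via 426)
417: 5.3  (via 409)
416: 6.8  (via 426)
456: 9  (via 416)
446: 10.7  (via 409)
441: 10.7  (via 416)
411: 12.3  (via 416)
427: 18.4  (via 411)
Shortest route: 426 → 416 → 411 → 427 = 18.4 m.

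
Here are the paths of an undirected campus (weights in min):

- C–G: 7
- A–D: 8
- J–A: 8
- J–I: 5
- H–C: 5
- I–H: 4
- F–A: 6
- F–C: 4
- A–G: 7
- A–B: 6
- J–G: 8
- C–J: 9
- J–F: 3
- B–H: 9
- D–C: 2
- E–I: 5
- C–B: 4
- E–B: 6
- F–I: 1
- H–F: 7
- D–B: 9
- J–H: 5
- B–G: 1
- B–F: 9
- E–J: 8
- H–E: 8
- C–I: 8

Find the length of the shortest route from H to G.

10 min

Settle nodes by increasing distance from H:
H: 0
I: 4  (via H)
C: 5  (via H)
F: 5  (via I)
J: 5  (via H)
D: 7  (via C)
E: 8  (via H)
B: 9  (via H)
G: 10  (via B)
Shortest route: H → B → G = 10 min.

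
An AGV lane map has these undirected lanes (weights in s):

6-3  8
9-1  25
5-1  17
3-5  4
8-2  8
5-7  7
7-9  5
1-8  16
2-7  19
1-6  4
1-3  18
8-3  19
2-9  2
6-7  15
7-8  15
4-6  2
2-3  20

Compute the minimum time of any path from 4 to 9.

22 s

Shortest distances from 4:
4: 0
6: 2  (via 4)
1: 6  (via 6)
3: 10  (via 6)
5: 14  (via 3)
7: 17  (via 6)
8: 22  (via 1)
9: 22  (via 7)
Shortest route: 4–6–7–9 = 22 s.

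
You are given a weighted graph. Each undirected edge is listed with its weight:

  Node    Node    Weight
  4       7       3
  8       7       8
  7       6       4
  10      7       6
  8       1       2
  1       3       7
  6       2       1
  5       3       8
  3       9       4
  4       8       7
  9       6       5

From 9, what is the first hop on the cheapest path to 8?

3

Compare a few routes:
9 → 3 → 1 → 8: 4+7+2 = 13
9 → 6 → 7 → 4 → 8: 5+4+3+7 = 19
9 → 6 → 7 → 8: 5+4+8 = 17
Cheapest is 9 → 3 → 1 → 8 at 13.
So from 9 the first move is to 3.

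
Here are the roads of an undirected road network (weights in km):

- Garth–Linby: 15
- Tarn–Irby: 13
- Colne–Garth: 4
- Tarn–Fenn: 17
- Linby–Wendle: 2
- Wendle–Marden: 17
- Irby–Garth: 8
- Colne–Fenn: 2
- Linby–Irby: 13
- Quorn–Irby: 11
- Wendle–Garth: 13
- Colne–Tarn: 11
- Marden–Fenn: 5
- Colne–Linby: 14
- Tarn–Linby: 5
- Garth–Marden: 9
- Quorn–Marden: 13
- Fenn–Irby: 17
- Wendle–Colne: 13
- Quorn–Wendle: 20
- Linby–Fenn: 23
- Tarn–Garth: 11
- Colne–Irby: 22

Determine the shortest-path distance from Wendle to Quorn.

Shortest distances from Wendle:
Wendle: 0
Linby: 2  (via Wendle)
Tarn: 7  (via Linby)
Garth: 13  (via Wendle)
Colne: 13  (via Wendle)
Fenn: 15  (via Colne)
Irby: 15  (via Linby)
Marden: 17  (via Wendle)
Quorn: 20  (via Wendle)
Shortest route: Wendle → Quorn = 20 km.

20 km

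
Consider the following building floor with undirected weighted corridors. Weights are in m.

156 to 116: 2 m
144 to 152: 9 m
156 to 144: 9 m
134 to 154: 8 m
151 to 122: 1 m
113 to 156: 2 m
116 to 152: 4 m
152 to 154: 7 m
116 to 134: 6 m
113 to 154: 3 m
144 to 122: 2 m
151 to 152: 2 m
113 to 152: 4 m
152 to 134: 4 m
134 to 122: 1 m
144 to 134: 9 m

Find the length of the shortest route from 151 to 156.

Shortest distances from 151:
151: 0
122: 1  (via 151)
152: 2  (via 151)
134: 2  (via 122)
144: 3  (via 122)
113: 6  (via 152)
116: 6  (via 152)
156: 8  (via 113)
Shortest route: 151–152–113–156 = 8 m.

8 m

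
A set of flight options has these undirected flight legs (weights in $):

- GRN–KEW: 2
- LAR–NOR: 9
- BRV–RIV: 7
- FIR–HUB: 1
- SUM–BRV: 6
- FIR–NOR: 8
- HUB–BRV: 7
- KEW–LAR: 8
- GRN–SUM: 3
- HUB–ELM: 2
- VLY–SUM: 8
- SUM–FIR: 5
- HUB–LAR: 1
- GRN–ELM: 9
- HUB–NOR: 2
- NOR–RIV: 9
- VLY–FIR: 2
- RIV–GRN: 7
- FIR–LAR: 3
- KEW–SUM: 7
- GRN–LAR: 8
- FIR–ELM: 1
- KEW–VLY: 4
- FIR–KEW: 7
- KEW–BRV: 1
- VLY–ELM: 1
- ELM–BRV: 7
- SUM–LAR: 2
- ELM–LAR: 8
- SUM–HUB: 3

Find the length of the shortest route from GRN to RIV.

$7

Enumerating some paths:
GRN → KEW → BRV → RIV: 2+1+7 = 10
GRN → RIV: 7 = 7
The minimum is $7 via GRN → RIV.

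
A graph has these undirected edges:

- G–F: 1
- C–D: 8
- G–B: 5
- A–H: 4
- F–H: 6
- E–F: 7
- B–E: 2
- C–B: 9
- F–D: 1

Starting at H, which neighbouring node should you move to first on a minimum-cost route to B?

Compare a few routes:
H - F - D - C - B: 6+1+8+9 = 24
H - F - G - B: 6+1+5 = 12
H - F - E - B: 6+7+2 = 15
The minimum is 12 via H - F - G - B.
So from H the first move is to F.

F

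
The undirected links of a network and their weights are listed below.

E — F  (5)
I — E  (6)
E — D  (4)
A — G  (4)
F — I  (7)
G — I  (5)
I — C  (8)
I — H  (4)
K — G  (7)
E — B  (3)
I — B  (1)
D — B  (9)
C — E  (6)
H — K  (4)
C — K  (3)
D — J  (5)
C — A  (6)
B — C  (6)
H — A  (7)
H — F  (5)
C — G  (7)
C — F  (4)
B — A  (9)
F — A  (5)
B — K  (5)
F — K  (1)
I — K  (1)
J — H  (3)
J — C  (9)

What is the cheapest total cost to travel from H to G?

Candidate routes:
H → A → G: 7+4 = 11
H → I → G: 4+5 = 9
H → K → I → G: 4+1+5 = 10
H → K → G: 4+7 = 11
Cheapest is H → I → G at 9.

9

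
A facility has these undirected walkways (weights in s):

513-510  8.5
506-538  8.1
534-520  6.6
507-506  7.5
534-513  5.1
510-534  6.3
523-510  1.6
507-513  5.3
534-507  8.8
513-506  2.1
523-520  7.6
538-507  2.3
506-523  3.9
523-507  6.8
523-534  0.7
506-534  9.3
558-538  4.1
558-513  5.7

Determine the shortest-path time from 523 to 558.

11.5 s

Settle nodes by increasing distance from 523:
523: 0
534: 0.7  (via 523)
510: 1.6  (via 523)
506: 3.9  (via 523)
513: 5.8  (via 534)
507: 6.8  (via 523)
520: 7.3  (via 534)
538: 9.1  (via 507)
558: 11.5  (via 513)
Shortest route: 523 → 534 → 513 → 558 = 11.5 s.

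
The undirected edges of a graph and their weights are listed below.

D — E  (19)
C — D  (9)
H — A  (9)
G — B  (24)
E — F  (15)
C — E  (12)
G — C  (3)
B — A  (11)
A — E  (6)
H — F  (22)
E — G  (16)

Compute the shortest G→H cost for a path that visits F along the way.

Shortest G→F: G–C–E–F = 30
Best F to H: F–H costing 22
Total via F: 30 + 22 = 52.

52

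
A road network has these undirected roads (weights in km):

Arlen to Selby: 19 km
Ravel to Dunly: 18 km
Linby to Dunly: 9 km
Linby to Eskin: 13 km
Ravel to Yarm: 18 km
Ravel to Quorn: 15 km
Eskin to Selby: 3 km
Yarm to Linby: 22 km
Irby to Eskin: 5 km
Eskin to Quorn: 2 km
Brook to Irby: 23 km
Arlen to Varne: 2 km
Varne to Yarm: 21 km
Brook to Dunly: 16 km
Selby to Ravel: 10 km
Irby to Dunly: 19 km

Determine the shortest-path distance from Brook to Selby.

31 km

Settle nodes by increasing distance from Brook:
Brook: 0
Dunly: 16  (via Brook)
Irby: 23  (via Brook)
Linby: 25  (via Dunly)
Eskin: 28  (via Irby)
Quorn: 30  (via Eskin)
Selby: 31  (via Eskin)
Shortest route: Brook → Irby → Eskin → Selby = 31 km.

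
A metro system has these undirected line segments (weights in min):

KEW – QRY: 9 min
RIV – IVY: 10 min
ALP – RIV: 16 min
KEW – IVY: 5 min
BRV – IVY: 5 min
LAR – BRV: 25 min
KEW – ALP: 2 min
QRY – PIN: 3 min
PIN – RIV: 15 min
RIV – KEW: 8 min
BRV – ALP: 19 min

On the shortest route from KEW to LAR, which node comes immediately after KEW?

IVY

Enumerating some paths:
KEW–ALP–BRV–LAR: 2+19+25 = 46
KEW–RIV–IVY–BRV–LAR: 8+10+5+25 = 48
KEW–IVY–BRV–LAR: 5+5+25 = 35
The minimum is 35 min via KEW–IVY–BRV–LAR.
So from KEW the first move is to IVY.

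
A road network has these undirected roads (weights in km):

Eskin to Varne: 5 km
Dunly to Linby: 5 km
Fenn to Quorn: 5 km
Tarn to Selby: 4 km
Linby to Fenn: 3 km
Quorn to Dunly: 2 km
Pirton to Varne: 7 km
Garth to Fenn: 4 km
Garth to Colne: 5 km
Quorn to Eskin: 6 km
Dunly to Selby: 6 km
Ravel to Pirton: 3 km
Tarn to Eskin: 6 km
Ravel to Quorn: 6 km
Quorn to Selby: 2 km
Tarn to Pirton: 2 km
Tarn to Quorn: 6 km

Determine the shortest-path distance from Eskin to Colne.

20 km

Running Dijkstra from Eskin:
Eskin: 0
Varne: 5  (via Eskin)
Tarn: 6  (via Eskin)
Quorn: 6  (via Eskin)
Dunly: 8  (via Quorn)
Pirton: 8  (via Tarn)
Selby: 8  (via Quorn)
Fenn: 11  (via Quorn)
Ravel: 11  (via Pirton)
Linby: 13  (via Dunly)
Garth: 15  (via Fenn)
Colne: 20  (via Garth)
Shortest route: Eskin–Quorn–Fenn–Garth–Colne = 20 km.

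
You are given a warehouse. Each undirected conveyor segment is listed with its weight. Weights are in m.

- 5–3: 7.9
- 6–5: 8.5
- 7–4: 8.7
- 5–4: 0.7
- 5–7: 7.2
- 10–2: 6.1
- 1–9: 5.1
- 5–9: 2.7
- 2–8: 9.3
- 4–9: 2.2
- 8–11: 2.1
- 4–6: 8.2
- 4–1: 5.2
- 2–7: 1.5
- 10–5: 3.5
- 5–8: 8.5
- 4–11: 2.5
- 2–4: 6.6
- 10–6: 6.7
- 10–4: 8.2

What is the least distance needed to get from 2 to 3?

15.2 m

Compare a few routes:
2 → 4 → 5 → 3: 6.6+0.7+7.9 = 15.2
2 → 10 → 5 → 3: 6.1+3.5+7.9 = 17.5
2 → 7 → 5 → 3: 1.5+7.2+7.9 = 16.6
Cheapest is 2 → 4 → 5 → 3 at 15.2 m.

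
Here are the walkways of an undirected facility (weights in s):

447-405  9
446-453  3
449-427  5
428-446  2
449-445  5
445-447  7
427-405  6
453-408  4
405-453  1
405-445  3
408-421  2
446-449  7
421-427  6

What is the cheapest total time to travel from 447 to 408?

Compare a few routes:
447 → 405 → 427 → 421 → 408: 9+6+6+2 = 23
447 → 405 → 453 → 408: 9+1+4 = 14
447 → 445 → 405 → 453 → 408: 7+3+1+4 = 15
Cheapest is 447 → 405 → 453 → 408 at 14 s.

14 s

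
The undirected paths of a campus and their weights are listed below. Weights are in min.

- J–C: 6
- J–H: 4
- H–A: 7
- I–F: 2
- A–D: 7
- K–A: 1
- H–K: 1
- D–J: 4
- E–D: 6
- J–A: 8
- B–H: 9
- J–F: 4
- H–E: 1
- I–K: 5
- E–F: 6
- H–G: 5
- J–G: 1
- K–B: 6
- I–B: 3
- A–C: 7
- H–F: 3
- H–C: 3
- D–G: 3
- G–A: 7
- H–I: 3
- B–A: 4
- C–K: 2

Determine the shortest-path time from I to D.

10 min

Candidate routes:
I → H → E → D: 3+1+6 = 10
I → H → J → G → D: 3+4+1+3 = 11
I → H → J → D: 3+4+4 = 11
Cheapest is I → H → E → D at 10 min.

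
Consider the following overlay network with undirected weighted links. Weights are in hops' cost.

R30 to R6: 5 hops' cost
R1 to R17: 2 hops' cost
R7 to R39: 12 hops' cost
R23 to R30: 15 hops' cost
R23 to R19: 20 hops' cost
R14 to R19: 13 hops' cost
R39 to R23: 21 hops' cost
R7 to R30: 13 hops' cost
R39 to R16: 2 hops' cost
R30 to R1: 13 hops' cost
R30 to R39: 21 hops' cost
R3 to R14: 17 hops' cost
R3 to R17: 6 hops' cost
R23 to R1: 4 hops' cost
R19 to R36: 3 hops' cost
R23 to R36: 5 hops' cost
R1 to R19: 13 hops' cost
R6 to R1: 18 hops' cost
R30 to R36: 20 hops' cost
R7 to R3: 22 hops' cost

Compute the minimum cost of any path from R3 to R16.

Settle nodes by increasing distance from R3:
R3: 0
R17: 6  (via R3)
R1: 8  (via R17)
R23: 12  (via R1)
R36: 17  (via R23)
R14: 17  (via R3)
R19: 20  (via R36)
R30: 21  (via R1)
R7: 22  (via R3)
R6: 26  (via R1)
R39: 33  (via R23)
R16: 35  (via R39)
Shortest route: R3–R17–R1–R23–R39–R16 = 35 hops' cost.

35 hops' cost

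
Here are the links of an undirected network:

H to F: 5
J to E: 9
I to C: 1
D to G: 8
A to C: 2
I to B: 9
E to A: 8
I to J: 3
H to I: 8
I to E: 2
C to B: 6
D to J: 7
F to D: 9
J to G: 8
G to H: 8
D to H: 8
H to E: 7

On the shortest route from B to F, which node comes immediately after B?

C

Enumerating some paths:
B → C → I → E → H → F: 6+1+2+7+5 = 21
B → C → I → H → F: 6+1+8+5 = 20
Cheapest is B → C → I → H → F at 20.
So from B the first move is to C.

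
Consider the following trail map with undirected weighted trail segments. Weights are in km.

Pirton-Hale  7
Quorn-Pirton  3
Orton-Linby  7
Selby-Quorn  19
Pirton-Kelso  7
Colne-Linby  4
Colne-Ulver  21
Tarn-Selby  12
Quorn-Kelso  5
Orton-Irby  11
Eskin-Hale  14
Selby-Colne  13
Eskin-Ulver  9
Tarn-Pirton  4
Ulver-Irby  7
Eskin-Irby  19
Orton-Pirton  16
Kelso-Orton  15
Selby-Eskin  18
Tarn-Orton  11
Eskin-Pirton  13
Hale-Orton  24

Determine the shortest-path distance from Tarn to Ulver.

Running Dijkstra from Tarn:
Tarn: 0
Pirton: 4  (via Tarn)
Quorn: 7  (via Pirton)
Orton: 11  (via Tarn)
Kelso: 11  (via Pirton)
Hale: 11  (via Pirton)
Selby: 12  (via Tarn)
Eskin: 17  (via Pirton)
Linby: 18  (via Orton)
Irby: 22  (via Orton)
Colne: 22  (via Linby)
Ulver: 26  (via Eskin)
Shortest route: Tarn → Pirton → Eskin → Ulver = 26 km.

26 km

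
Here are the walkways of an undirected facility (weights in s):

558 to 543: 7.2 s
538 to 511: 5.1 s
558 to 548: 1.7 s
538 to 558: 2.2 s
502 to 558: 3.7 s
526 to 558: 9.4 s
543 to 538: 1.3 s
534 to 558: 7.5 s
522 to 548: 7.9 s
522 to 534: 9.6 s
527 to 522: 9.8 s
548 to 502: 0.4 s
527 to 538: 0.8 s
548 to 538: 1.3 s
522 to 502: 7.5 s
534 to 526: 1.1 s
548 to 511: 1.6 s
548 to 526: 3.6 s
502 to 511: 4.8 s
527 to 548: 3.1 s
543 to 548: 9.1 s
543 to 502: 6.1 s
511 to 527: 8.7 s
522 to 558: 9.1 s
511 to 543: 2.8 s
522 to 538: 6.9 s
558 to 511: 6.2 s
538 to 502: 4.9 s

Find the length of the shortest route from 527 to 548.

2.1 s

Candidate routes:
527–538–548: 0.8+1.3 = 2.1
527–538–558–548: 0.8+2.2+1.7 = 4.7
527–548: 3.1 = 3.1
Cheapest is 527–538–548 at 2.1 s.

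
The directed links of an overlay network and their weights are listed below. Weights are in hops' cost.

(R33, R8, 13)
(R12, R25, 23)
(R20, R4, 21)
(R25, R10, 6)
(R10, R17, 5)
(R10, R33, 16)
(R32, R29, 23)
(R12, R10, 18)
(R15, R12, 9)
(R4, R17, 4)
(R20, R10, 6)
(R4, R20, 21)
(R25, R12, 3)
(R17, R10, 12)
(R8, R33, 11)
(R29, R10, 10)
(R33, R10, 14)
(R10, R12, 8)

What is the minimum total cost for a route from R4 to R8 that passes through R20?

Shortest R4→R20: R4–R20 = 21
Best R20 to R8: R20–R10–R33–R8 costing 35
Total via R20: 21 + 35 = 56 hops' cost.

56 hops' cost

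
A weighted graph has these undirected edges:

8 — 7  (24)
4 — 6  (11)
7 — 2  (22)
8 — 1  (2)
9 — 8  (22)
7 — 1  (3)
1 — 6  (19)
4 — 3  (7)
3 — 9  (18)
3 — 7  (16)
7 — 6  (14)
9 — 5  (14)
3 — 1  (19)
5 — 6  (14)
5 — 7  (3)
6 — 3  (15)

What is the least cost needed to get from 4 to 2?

45

Candidate routes:
4 → 3 → 7 → 2: 7+16+22 = 45
4 → 3 → 1 → 7 → 2: 7+19+3+22 = 51
4 → 6 → 7 → 2: 11+14+22 = 47
4 → 6 → 5 → 7 → 2: 11+14+3+22 = 50
The minimum is 45 via 4 → 3 → 7 → 2.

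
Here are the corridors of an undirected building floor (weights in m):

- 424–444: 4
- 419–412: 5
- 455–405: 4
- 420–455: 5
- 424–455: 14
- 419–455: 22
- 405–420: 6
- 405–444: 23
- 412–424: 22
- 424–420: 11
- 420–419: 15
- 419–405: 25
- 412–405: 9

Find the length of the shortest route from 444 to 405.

21 m

Running Dijkstra from 444:
444: 0
424: 4  (via 444)
420: 15  (via 424)
455: 18  (via 424)
405: 21  (via 420)
Shortest route: 444 → 424 → 420 → 405 = 21 m.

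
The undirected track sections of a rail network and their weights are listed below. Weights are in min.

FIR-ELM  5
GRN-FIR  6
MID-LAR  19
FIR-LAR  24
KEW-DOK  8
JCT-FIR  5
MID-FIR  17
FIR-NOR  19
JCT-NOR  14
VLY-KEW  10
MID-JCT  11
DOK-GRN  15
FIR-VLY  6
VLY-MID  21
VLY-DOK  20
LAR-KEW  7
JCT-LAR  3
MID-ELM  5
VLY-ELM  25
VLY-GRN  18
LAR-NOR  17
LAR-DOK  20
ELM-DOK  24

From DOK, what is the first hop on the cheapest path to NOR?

Candidate routes:
DOK - KEW - LAR - NOR: 8+7+17 = 32
DOK - LAR - JCT - NOR: 20+3+14 = 37
DOK - LAR - NOR: 20+17 = 37
DOK - GRN - FIR - NOR: 15+6+19 = 40
Cheapest is DOK - KEW - LAR - NOR at 32 min.
So from DOK the first move is to KEW.

KEW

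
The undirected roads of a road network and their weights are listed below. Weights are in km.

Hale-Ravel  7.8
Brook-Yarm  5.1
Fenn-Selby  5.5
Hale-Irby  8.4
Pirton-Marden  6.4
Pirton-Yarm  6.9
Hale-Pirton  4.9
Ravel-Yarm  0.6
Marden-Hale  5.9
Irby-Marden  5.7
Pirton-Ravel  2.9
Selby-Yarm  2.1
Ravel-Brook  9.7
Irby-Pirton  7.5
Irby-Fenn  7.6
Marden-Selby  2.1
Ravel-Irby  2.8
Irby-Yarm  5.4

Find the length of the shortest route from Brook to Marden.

9.3 km

Shortest distances from Brook:
Brook: 0
Yarm: 5.1  (via Brook)
Ravel: 5.7  (via Yarm)
Selby: 7.2  (via Yarm)
Irby: 8.5  (via Ravel)
Pirton: 8.6  (via Ravel)
Marden: 9.3  (via Selby)
Shortest route: Brook → Yarm → Selby → Marden = 9.3 km.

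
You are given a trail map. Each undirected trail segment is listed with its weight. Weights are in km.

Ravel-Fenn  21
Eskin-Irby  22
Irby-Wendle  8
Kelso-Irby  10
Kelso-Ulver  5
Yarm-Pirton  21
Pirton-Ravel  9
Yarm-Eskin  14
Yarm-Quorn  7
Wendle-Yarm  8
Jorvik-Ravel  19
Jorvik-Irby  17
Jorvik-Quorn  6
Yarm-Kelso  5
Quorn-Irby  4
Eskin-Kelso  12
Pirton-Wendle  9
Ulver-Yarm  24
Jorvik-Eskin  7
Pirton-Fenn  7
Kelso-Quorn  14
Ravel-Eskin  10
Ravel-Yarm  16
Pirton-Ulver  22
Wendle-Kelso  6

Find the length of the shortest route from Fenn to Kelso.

22 km

Running Dijkstra from Fenn:
Fenn: 0
Pirton: 7  (via Fenn)
Wendle: 16  (via Pirton)
Ravel: 16  (via Pirton)
Kelso: 22  (via Wendle)
Shortest route: Fenn–Pirton–Wendle–Kelso = 22 km.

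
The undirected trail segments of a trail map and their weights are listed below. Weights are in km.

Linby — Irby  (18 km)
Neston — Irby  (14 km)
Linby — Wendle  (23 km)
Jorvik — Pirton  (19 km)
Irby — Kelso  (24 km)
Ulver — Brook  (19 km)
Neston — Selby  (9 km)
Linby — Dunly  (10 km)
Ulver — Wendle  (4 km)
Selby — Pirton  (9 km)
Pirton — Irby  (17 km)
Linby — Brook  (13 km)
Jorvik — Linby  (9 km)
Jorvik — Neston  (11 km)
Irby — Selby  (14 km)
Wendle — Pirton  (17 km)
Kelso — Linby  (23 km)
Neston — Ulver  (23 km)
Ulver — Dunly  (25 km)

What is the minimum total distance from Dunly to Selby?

39 km

Compare a few routes:
Dunly - Linby - Jorvik - Neston - Selby: 10+9+11+9 = 39
Dunly - Linby - Irby - Selby: 10+18+14 = 42
The minimum is 39 km via Dunly - Linby - Jorvik - Neston - Selby.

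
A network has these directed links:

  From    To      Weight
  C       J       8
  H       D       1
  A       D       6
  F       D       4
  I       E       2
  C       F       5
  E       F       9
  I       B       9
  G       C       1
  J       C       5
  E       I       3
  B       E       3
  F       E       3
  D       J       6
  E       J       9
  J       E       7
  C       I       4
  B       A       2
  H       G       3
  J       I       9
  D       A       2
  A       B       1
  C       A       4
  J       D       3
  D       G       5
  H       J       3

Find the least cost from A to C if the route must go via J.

Shortest A→J: A → D → J = 12
Best J to C: J → C costing 5
Total via J: 12 + 5 = 17.

17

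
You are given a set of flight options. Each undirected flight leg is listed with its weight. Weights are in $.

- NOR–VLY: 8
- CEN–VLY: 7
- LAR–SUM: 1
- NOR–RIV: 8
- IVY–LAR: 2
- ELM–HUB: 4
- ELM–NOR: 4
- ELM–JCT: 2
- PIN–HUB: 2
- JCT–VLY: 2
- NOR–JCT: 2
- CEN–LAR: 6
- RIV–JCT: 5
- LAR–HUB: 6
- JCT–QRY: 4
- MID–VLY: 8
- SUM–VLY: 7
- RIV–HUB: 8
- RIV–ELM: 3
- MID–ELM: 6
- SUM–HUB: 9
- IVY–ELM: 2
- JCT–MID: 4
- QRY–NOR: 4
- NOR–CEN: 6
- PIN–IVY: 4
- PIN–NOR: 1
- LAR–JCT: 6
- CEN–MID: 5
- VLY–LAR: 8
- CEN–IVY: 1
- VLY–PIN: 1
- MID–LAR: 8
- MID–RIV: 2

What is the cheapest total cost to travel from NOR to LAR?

Settle nodes by increasing distance from NOR:
NOR: 0
PIN: 1  (via NOR)
VLY: 2  (via PIN)
JCT: 2  (via NOR)
HUB: 3  (via PIN)
ELM: 4  (via NOR)
QRY: 4  (via NOR)
IVY: 5  (via PIN)
MID: 6  (via JCT)
CEN: 6  (via NOR)
LAR: 7  (via IVY)
Shortest route: NOR–PIN–IVY–LAR = $7.

$7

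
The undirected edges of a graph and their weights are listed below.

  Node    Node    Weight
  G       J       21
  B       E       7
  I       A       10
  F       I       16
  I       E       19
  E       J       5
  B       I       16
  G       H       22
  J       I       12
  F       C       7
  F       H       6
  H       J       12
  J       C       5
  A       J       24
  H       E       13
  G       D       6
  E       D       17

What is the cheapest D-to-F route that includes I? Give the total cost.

50

Best D to I: D → E → J → I costing 34
Best I to F: I → F costing 16
Total via I: 34 + 16 = 50.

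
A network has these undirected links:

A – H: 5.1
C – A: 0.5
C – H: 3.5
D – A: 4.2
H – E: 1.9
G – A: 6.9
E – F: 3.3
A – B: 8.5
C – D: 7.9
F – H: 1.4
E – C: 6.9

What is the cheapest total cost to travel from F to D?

Shortest distances from F:
F: 0
H: 1.4  (via F)
E: 3.3  (via F)
C: 4.9  (via H)
A: 5.4  (via C)
D: 9.6  (via A)
Shortest route: F–H–C–A–D = 9.6.

9.6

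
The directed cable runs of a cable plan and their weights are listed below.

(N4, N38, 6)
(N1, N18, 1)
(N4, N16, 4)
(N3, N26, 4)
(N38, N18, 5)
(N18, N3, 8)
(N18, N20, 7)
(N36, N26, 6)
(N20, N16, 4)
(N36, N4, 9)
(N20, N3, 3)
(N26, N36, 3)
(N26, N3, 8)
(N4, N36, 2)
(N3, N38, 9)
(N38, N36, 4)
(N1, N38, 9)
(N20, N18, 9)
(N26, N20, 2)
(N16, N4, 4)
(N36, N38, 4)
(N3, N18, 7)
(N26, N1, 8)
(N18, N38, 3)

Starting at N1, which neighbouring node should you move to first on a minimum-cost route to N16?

Compare a few routes:
N1 → N18 → N3 → N26 → N20 → N16: 1+8+4+2+4 = 19
N1 → N18 → N20 → N16: 1+7+4 = 12
Cheapest is N1 → N18 → N20 → N16 at 12.
So from N1 the first move is to N18.

N18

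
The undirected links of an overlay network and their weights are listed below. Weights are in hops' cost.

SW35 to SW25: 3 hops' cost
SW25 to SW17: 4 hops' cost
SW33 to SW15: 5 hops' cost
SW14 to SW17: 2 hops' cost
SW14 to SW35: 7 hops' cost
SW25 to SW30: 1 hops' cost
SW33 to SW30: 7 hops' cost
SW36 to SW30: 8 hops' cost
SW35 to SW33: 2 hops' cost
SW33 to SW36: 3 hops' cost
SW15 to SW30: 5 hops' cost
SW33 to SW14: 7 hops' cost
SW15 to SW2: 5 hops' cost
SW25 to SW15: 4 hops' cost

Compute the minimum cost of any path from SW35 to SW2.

Compare a few routes:
SW35 → SW25 → SW30 → SW15 → SW2: 3+1+5+5 = 14
SW35 → SW33 → SW30 → SW15 → SW2: 2+7+5+5 = 19
SW35 → SW33 → SW15 → SW2: 2+5+5 = 12
The minimum is 12 hops' cost via SW35 → SW33 → SW15 → SW2.

12 hops' cost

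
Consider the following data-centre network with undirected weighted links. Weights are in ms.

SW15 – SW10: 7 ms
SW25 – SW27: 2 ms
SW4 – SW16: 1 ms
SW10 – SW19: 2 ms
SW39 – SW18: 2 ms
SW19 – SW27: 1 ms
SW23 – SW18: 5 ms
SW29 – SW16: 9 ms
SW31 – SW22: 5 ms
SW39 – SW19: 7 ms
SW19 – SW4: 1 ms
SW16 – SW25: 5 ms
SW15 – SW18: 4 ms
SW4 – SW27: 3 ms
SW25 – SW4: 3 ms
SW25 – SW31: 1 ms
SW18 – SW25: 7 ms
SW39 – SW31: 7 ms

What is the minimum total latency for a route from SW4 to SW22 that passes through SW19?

Best SW4 to SW19: SW4 → SW19 costing 1
Best SW19 to SW22: SW19 → SW27 → SW25 → SW31 → SW22 costing 9
Total via SW19: 1 + 9 = 10 ms.

10 ms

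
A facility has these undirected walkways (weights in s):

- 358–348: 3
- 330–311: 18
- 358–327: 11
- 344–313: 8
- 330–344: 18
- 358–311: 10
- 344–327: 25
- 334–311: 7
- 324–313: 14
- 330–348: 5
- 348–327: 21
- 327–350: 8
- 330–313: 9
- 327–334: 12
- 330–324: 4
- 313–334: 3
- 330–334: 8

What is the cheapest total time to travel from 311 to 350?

Candidate routes:
311–334–327–350: 7+12+8 = 27
311–358–327–350: 10+11+8 = 29
311–334–330–348–358–327–350: 7+8+5+3+11+8 = 42
311–358–348–327–350: 10+3+21+8 = 42
The minimum is 27 s via 311–334–327–350.

27 s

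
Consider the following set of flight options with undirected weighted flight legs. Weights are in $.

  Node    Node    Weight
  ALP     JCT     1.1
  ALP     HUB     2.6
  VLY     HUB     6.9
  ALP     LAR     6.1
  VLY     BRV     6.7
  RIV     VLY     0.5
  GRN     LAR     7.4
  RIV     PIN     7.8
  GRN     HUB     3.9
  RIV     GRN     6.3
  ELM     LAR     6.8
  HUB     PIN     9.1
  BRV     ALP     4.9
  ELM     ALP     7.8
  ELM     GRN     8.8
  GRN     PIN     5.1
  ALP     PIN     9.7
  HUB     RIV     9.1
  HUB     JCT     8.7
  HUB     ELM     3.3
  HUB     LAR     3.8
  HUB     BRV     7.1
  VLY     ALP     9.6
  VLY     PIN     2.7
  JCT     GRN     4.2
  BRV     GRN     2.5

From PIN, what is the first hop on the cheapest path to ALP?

Compare a few routes:
PIN → GRN → JCT → ALP: 5.1+4.2+1.1 = 10.4
PIN → ALP: 9.7 = 9.7
PIN → GRN → HUB → ALP: 5.1+3.9+2.6 = 11.6
The minimum is $9.7 via PIN → ALP.
So from PIN the first move is to ALP.

ALP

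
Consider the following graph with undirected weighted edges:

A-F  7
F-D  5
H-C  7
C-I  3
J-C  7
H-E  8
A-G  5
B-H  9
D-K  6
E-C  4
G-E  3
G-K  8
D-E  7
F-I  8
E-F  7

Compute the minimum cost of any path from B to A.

Shortest distances from B:
B: 0
H: 9  (via B)
C: 16  (via H)
E: 17  (via H)
I: 19  (via C)
G: 20  (via E)
J: 23  (via C)
D: 24  (via E)
F: 24  (via E)
A: 25  (via G)
Shortest route: B → H → E → G → A = 25.

25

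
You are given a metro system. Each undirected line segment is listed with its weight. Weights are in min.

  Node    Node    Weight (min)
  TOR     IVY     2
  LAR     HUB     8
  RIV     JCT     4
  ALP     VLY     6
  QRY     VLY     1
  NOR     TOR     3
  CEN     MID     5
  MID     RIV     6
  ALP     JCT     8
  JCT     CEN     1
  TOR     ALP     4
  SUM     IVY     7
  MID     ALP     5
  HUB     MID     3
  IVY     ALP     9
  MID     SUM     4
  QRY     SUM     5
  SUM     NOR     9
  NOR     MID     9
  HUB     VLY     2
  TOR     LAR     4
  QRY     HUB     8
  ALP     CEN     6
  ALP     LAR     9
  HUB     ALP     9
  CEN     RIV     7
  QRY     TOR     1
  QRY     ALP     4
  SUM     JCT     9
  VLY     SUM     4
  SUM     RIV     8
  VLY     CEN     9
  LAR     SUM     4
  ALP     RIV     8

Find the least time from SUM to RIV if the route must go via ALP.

17 min

Shortest SUM→ALP: SUM–MID–ALP = 9
Best ALP to RIV: ALP–RIV costing 8
Total via ALP: 9 + 8 = 17 min.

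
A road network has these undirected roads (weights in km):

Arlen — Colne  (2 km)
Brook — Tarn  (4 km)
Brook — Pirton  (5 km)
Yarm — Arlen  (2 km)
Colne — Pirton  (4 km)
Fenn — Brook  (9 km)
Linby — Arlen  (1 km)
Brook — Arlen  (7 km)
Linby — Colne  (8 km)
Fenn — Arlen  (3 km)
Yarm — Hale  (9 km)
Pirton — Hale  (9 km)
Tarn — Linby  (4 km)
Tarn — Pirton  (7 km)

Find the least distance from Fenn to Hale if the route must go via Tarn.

Shortest Fenn→Tarn: Fenn–Arlen–Linby–Tarn = 8
Best Tarn to Hale: Tarn–Pirton–Hale costing 16
Total via Tarn: 8 + 16 = 24 km.

24 km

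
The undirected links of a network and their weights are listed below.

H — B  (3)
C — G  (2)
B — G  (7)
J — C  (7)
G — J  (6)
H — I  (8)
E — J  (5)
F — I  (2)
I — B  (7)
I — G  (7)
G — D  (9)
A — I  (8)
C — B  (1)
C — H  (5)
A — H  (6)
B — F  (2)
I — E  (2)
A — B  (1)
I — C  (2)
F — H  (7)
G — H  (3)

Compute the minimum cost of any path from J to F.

Running Dijkstra from J:
J: 0
E: 5  (via J)
G: 6  (via J)
C: 7  (via J)
I: 7  (via E)
B: 8  (via C)
A: 9  (via B)
F: 9  (via I)
Shortest route: J–E–I–F = 9.

9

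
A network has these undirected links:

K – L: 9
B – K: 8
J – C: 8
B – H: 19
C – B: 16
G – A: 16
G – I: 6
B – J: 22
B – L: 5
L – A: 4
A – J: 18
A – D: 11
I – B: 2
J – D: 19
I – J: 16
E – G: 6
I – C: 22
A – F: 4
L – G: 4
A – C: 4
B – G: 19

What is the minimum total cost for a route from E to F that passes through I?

27

Best E to I: E–G–I costing 12
Shortest I→F: I–B–L–A–F = 15
Total via I: 12 + 15 = 27.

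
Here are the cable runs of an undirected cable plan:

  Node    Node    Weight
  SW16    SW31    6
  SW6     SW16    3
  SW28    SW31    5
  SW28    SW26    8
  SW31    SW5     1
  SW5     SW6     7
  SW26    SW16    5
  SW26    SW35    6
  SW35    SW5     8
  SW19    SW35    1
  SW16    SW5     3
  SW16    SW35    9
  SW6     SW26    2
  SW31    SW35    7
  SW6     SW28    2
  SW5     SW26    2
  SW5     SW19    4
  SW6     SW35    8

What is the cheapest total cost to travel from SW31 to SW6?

Settle nodes by increasing distance from SW31:
SW31: 0
SW5: 1  (via SW31)
SW26: 3  (via SW5)
SW16: 4  (via SW5)
SW6: 5  (via SW26)
Shortest route: SW31 → SW5 → SW26 → SW6 = 5.

5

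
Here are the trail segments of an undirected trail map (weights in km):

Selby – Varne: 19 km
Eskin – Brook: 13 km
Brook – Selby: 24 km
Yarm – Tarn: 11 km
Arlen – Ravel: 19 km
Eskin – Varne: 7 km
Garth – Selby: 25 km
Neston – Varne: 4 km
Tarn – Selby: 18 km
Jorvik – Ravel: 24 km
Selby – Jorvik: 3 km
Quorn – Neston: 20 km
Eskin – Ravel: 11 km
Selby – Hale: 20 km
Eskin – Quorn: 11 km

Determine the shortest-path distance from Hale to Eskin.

Running Dijkstra from Hale:
Hale: 0
Selby: 20  (via Hale)
Jorvik: 23  (via Selby)
Tarn: 38  (via Selby)
Varne: 39  (via Selby)
Neston: 43  (via Varne)
Brook: 44  (via Selby)
Garth: 45  (via Selby)
Eskin: 46  (via Varne)
Shortest route: Hale–Selby–Varne–Eskin = 46 km.

46 km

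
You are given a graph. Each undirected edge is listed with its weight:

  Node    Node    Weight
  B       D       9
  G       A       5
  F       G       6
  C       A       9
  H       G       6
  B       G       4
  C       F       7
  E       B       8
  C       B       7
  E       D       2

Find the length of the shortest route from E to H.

Running Dijkstra from E:
E: 0
D: 2  (via E)
B: 8  (via E)
G: 12  (via B)
C: 15  (via B)
A: 17  (via G)
F: 18  (via G)
H: 18  (via G)
Shortest route: E–B–G–H = 18.

18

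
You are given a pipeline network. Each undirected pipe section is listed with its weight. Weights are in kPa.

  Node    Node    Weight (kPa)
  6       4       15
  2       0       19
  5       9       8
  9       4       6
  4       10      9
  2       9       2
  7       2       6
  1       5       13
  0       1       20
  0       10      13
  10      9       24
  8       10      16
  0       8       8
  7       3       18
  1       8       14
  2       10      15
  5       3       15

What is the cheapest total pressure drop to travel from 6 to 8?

Enumerating some paths:
6 → 4 → 10 → 8: 15+9+16 = 40
6 → 4 → 9 → 2 → 0 → 8: 15+6+2+19+8 = 50
6 → 4 → 10 → 0 → 8: 15+9+13+8 = 45
Cheapest is 6 → 4 → 10 → 8 at 40 kPa.

40 kPa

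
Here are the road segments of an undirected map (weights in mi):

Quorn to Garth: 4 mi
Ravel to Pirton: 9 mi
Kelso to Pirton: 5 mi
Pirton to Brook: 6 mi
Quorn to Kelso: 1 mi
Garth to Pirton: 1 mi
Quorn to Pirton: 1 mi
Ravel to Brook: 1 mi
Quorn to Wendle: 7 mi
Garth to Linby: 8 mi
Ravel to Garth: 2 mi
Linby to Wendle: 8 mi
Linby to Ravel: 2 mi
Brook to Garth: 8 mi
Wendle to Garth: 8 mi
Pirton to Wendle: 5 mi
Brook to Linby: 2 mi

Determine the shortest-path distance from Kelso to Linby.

Settle nodes by increasing distance from Kelso:
Kelso: 0
Quorn: 1  (via Kelso)
Pirton: 2  (via Quorn)
Garth: 3  (via Pirton)
Ravel: 5  (via Garth)
Brook: 6  (via Ravel)
Linby: 7  (via Ravel)
Shortest route: Kelso–Quorn–Pirton–Garth–Ravel–Linby = 7 mi.

7 mi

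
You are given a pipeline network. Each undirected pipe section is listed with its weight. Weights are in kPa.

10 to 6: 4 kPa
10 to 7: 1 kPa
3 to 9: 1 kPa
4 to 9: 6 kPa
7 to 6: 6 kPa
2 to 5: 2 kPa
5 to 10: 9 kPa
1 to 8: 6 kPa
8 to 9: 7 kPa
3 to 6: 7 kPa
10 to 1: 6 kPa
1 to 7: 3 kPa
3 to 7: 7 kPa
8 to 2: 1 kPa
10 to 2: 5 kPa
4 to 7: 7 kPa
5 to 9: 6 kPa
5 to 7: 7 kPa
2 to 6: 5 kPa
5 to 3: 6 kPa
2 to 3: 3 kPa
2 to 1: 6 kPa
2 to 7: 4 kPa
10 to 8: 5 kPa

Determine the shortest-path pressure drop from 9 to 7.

Enumerating some paths:
9 - 8 - 2 - 7: 7+1+4 = 12
9 - 3 - 2 - 10 - 7: 1+3+5+1 = 10
9 - 3 - 2 - 8 - 10 - 7: 1+3+1+5+1 = 11
9 - 3 - 7: 1+7 = 8
Cheapest is 9 - 3 - 7 at 8 kPa.

8 kPa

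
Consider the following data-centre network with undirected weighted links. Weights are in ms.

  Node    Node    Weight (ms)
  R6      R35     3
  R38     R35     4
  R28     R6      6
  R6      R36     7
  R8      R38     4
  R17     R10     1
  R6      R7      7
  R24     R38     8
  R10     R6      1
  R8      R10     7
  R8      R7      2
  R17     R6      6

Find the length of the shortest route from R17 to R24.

17 ms

Running Dijkstra from R17:
R17: 0
R10: 1  (via R17)
R6: 2  (via R10)
R35: 5  (via R6)
R8: 8  (via R10)
R28: 8  (via R6)
R38: 9  (via R35)
R36: 9  (via R6)
R7: 9  (via R6)
R24: 17  (via R38)
Shortest route: R17–R10–R6–R35–R38–R24 = 17 ms.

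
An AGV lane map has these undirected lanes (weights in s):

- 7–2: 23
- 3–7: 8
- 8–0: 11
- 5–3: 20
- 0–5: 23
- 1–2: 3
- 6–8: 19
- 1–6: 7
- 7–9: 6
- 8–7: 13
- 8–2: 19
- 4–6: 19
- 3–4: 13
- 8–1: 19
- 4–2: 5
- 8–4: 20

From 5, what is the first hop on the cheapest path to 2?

3

Candidate routes:
5–3–4–2: 20+13+5 = 38
5–3–7–2: 20+8+23 = 51
5–0–8–2: 23+11+19 = 53
The minimum is 38 s via 5–3–4–2.
So from 5 the first move is to 3.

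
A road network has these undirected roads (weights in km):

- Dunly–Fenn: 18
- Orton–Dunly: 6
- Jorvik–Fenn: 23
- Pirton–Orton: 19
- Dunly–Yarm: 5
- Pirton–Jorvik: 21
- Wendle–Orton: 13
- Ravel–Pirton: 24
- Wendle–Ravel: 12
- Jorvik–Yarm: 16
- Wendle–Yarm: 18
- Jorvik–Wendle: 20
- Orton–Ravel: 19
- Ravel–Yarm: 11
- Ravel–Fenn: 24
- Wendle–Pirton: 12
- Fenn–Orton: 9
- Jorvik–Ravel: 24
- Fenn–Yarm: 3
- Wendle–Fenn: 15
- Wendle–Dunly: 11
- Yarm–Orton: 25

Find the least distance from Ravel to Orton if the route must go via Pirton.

Best Ravel to Pirton: Ravel → Pirton costing 24
Shortest Pirton→Orton: Pirton → Orton = 19
Total via Pirton: 24 + 19 = 43 km.

43 km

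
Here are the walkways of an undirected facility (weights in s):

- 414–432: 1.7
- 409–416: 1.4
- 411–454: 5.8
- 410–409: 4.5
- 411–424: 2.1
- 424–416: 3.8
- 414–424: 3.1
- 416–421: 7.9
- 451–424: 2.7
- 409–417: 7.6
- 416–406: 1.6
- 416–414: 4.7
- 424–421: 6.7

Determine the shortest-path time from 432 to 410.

12.3 s

Settle nodes by increasing distance from 432:
432: 0
414: 1.7  (via 432)
424: 4.8  (via 414)
416: 6.4  (via 414)
411: 6.9  (via 424)
451: 7.5  (via 424)
409: 7.8  (via 416)
406: 8  (via 416)
421: 11.5  (via 424)
410: 12.3  (via 409)
Shortest route: 432–414–416–409–410 = 12.3 s.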